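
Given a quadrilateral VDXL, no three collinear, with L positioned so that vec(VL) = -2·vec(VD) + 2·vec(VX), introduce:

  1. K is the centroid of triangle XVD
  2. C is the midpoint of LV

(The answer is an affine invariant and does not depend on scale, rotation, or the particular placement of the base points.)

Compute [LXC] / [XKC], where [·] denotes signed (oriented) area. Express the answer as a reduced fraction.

Work in coordinates with V = (0, 0), D = (1, 0), X = (0, 1), L = (-2, 2).
1. K is the centroid of triangle XVD ⇒ K = (1/3, 1/3)
2. C is the midpoint of LV ⇒ C = (-1, 1)
2·[LXC] = -1, 2·[XKC] = -2/3
[LXC]:[XKC] = -1:-2/3 = 3/2

[LXC]:[XKC] = 3/2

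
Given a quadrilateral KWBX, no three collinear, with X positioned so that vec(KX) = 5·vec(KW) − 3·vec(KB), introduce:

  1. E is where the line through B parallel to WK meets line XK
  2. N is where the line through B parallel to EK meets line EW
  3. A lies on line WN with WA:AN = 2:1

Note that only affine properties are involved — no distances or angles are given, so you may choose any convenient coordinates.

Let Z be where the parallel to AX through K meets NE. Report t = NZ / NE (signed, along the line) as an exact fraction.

Choose coordinates K = (0, 0), W = (1, 0), B = (0, 1), X = (5, -3).
1. E is where the line through B parallel to WK meets line XK ⇒ E = (-5/3, 1)
2. N is where the line through B parallel to EK meets line EW ⇒ N = (25/9, -2/3)
3. A lies on line WN with WA:AN = 2:1 ⇒ A = (59/27, -4/9)
through K parallel to AX: direction (76/27, -23/9); meets NE at Z = (-19/27, 23/36)
Z = N + t·(E−N) with t = 47/60

t = 47/60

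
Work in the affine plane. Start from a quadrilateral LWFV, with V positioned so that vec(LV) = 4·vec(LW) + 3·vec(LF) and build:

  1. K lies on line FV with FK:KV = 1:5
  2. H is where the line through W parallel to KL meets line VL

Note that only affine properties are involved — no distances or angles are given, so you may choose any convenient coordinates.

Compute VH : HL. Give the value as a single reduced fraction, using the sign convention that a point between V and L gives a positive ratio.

Set L = (0, 0), W = (1, 0), F = (0, 1), V = (4, 3); any affine frame gives the same invariant.
1. K lies on line FV with FK:KV = 1:5 ⇒ K = (2/3, 4/3)
2. H is where the line through W parallel to KL meets line VL ⇒ H = (8/5, 6/5)
H = V + t·(L−V) with t = 3/5, so VH:HL = t:(1−t) = 3/5:2/5

VH:HL = 3/2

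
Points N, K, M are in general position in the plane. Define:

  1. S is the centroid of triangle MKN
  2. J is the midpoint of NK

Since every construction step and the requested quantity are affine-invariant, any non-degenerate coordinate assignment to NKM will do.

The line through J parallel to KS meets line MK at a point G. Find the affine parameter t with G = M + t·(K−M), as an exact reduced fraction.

t = 3/2

Set N = (0, 0), K = (1, 0), M = (0, 1); any affine frame gives the same invariant.
1. S is the centroid of triangle MKN ⇒ S = (1/3, 1/3)
2. J is the midpoint of NK ⇒ J = (1/2, 0)
through J parallel to KS: direction (-2/3, 1/3); meets MK at G = (3/2, -1/2)
G = M + t·(K−M) with t = 3/2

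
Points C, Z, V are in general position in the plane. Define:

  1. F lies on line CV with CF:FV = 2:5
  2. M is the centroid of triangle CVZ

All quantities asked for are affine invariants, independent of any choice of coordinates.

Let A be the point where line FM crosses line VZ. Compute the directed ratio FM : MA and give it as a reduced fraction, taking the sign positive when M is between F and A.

FM:MA = 8/7

Choose coordinates C = (0, 0), Z = (1, 0), V = (0, 1).
1. F lies on line CV with CF:FV = 2:5 ⇒ F = (0, 2/7)
2. M is the centroid of triangle CVZ ⇒ M = (1/3, 1/3)
line FM meets VZ at A = (5/8, 3/8)
M = F + t·(A−F) with t = 8/15, so FM:MA = 8/15:7/15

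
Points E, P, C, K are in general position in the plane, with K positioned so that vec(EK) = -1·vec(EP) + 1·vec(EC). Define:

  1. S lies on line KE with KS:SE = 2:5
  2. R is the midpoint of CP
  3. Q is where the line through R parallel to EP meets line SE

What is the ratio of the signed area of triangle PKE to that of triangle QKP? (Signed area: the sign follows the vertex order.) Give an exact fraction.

Choose coordinates E = (0, 0), P = (1, 0), C = (0, 1), K = (-1, 1).
1. S lies on line KE with KS:SE = 2:5 ⇒ S = (-5/7, 5/7)
2. R is the midpoint of CP ⇒ R = (1/2, 1/2)
3. Q is where the line through R parallel to EP meets line SE ⇒ Q = (-1/2, 1/2)
2·[PKE] = 1, 2·[QKP] = -1/2
[PKE]:[QKP] = 1:-1/2 = -2

[PKE]:[QKP] = -2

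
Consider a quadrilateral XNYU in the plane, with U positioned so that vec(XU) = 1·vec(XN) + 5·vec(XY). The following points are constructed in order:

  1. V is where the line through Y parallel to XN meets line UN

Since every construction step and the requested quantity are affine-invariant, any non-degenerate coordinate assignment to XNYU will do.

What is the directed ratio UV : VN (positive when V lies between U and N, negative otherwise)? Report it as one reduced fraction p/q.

Assign X = (0, 0), N = (1, 0), Y = (0, 1), U = (1, 5) — the answer is frame-independent, so this choice is without loss of generality.
1. V is where the line through Y parallel to XN meets line UN ⇒ V = (1, 1)
V = U + t·(N−U) with t = 4/5, so UV:VN = t:(1−t) = 4/5:1/5

UV:VN = 4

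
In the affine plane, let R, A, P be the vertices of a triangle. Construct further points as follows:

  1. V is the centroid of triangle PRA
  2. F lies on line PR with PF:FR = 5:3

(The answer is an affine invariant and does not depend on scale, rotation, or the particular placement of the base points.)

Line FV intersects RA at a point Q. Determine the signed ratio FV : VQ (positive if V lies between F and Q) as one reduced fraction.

FV:VQ = 1/8

Choose coordinates R = (0, 0), A = (1, 0), P = (0, 1).
1. V is the centroid of triangle PRA ⇒ V = (1/3, 1/3)
2. F lies on line PR with PF:FR = 5:3 ⇒ F = (0, 3/8)
line FV meets RA at Q = (3, 0)
V = F + t·(Q−F) with t = 1/9, so FV:VQ = 1/9:8/9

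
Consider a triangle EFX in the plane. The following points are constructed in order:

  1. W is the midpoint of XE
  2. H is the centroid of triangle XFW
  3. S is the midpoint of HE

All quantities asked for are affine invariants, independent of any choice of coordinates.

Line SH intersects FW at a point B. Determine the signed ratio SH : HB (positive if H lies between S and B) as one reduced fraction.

Choose coordinates E = (0, 0), F = (1, 0), X = (0, 1).
1. W is the midpoint of XE ⇒ W = (0, 1/2)
2. H is the centroid of triangle XFW ⇒ H = (1/3, 1/2)
3. S is the midpoint of HE ⇒ S = (1/6, 1/4)
line SH meets FW at B = (1/4, 3/8)
H = S + t·(B−S) with t = 2, so SH:HB = 2:-1

SH:HB = -2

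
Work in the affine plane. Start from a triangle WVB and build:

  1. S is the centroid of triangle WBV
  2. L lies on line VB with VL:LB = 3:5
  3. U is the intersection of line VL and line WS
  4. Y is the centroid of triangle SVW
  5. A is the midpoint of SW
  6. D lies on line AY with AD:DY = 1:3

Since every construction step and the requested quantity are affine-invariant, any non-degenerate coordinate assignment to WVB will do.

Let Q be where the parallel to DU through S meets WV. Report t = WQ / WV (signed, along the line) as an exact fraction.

Choose coordinates W = (0, 0), V = (1, 0), B = (0, 1).
1. S is the centroid of triangle WBV ⇒ S = (1/3, 1/3)
2. L lies on line VB with VL:LB = 3:5 ⇒ L = (5/8, 3/8)
3. U is the intersection of line VL and line WS ⇒ U = (1/2, 1/2)
4. Y is the centroid of triangle SVW ⇒ Y = (4/9, 1/9)
5. A is the midpoint of SW ⇒ A = (1/6, 1/6)
6. D lies on line AY with AD:DY = 1:3 ⇒ D = (17/72, 11/72)
through S parallel to DU: direction (19/72, 25/72); meets WV at Q = (2/25, 0)
Q = W + t·(V−W) with t = 2/25

t = 2/25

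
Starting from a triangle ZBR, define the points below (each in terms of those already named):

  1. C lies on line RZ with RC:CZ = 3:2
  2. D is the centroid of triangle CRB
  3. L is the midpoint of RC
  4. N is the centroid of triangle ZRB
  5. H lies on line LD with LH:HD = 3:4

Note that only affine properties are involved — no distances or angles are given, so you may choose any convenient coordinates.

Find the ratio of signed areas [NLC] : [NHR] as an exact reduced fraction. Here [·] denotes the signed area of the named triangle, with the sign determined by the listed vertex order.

Choose coordinates Z = (0, 0), B = (1, 0), R = (0, 1).
1. C lies on line RZ with RC:CZ = 3:2 ⇒ C = (0, 2/5)
2. D is the centroid of triangle CRB ⇒ D = (1/3, 7/15)
3. L is the midpoint of RC ⇒ L = (0, 7/10)
4. N is the centroid of triangle ZRB ⇒ N = (1/3, 1/3)
5. H lies on line LD with LH:HD = 3:4 ⇒ H = (1/7, 3/5)
2·[NLC] = 1/10, 2·[NHR] = -4/105
[NLC]:[NHR] = 1/10:-4/105 = -21/8

[NLC]:[NHR] = -21/8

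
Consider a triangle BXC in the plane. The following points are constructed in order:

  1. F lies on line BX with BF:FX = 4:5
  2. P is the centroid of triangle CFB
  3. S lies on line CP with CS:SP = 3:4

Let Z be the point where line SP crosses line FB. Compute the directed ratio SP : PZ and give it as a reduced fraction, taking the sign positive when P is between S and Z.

SP:PZ = 8/7

Assign B = (0, 0), X = (1, 0), C = (0, 1) — the answer is frame-independent, so this choice is without loss of generality.
1. F lies on line BX with BF:FX = 4:5 ⇒ F = (4/9, 0)
2. P is the centroid of triangle CFB ⇒ P = (4/27, 1/3)
3. S lies on line CP with CS:SP = 3:4 ⇒ S = (4/63, 5/7)
line SP meets FB at Z = (2/9, 0)
P = S + t·(Z−S) with t = 8/15, so SP:PZ = 8/15:7/15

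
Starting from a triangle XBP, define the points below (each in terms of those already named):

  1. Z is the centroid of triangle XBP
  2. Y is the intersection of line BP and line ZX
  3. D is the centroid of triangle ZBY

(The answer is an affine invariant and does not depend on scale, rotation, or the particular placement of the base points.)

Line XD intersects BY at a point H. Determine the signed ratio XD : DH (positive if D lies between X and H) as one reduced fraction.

XD:DH = 8

Assign X = (0, 0), B = (1, 0), P = (0, 1) — the answer is frame-independent, so this choice is without loss of generality.
1. Z is the centroid of triangle XBP ⇒ Z = (1/3, 1/3)
2. Y is the intersection of line BP and line ZX ⇒ Y = (1/2, 1/2)
3. D is the centroid of triangle ZBY ⇒ D = (11/18, 5/18)
line XD meets BY at H = (11/16, 5/16)
D = X + t·(H−X) with t = 8/9, so XD:DH = 8/9:1/9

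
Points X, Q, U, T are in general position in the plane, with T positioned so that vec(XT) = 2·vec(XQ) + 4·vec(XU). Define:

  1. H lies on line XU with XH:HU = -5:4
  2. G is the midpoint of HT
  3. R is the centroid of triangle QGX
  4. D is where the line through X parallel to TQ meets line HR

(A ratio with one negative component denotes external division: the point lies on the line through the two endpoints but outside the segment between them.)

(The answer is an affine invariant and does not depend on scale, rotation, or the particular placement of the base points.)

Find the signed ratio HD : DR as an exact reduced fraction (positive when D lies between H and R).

HD:DR = 30/7

Set X = (0, 0), Q = (1, 0), U = (0, 1), T = (2, 4); any affine frame gives the same invariant.
1. H lies on line XU with XH:HU = -5:4 ⇒ H = (0, 5)
2. G is the midpoint of HT ⇒ G = (1, 9/2)
3. R is the centroid of triangle QGX ⇒ R = (2/3, 3/2)
4. D is where the line through X parallel to TQ meets line HR ⇒ D = (20/37, 80/37)
D = H + t·(R−H) with t = 30/37, so HD:DR = t:(1−t) = 30/37:7/37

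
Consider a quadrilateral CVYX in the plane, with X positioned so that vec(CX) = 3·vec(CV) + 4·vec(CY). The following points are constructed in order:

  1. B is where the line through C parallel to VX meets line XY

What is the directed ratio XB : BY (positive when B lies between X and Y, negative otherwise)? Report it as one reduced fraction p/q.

Choose coordinates C = (0, 0), V = (1, 0), Y = (0, 1), X = (3, 4).
1. B is where the line through C parallel to VX meets line XY ⇒ B = (1, 2)
B = X + t·(Y−X) with t = 2/3, so XB:BY = t:(1−t) = 2/3:1/3

XB:BY = 2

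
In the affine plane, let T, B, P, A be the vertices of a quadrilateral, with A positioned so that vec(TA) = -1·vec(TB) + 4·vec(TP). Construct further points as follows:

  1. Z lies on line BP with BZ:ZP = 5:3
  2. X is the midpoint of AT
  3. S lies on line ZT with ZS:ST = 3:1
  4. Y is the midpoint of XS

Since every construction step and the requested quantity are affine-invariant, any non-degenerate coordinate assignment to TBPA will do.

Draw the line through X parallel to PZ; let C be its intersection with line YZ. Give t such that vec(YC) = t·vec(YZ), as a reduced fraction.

Assign T = (0, 0), B = (1, 0), P = (0, 1), A = (-1, 4) — the answer is frame-independent, so this choice is without loss of generality.
1. Z lies on line BP with BZ:ZP = 5:3 ⇒ Z = (3/8, 5/8)
2. X is the midpoint of AT ⇒ X = (-1/2, 2)
3. S lies on line ZT with ZS:ST = 3:1 ⇒ S = (3/32, 5/32)
4. Y is the midpoint of XS ⇒ Y = (-13/64, 69/64)
through X parallel to PZ: direction (3/8, -3/8); meets YZ at C = (43/16, -19/16)
C = Y + t·(Z−Y) with t = 5

t = 5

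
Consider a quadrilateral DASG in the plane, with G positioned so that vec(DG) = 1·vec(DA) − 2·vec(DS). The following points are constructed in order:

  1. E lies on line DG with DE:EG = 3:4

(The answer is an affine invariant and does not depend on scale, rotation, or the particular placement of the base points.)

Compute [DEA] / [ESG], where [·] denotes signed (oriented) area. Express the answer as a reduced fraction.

[DEA]:[ESG] = -3/2

Choose coordinates D = (0, 0), A = (1, 0), S = (0, 1), G = (1, -2).
1. E lies on line DG with DE:EG = 3:4 ⇒ E = (3/7, -6/7)
2·[DEA] = 6/7, 2·[ESG] = -4/7
[DEA]:[ESG] = 6/7:-4/7 = -3/2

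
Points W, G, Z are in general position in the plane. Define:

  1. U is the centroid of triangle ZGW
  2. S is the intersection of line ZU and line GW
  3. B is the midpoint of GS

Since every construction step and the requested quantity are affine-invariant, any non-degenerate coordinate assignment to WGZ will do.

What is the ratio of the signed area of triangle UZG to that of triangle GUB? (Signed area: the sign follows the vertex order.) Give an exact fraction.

Work in coordinates with W = (0, 0), G = (1, 0), Z = (0, 1).
1. U is the centroid of triangle ZGW ⇒ U = (1/3, 1/3)
2. S is the intersection of line ZU and line GW ⇒ S = (1/2, 0)
3. B is the midpoint of GS ⇒ B = (3/4, 0)
2·[UZG] = -1/3, 2·[GUB] = 1/12
[UZG]:[GUB] = -1/3:1/12 = -4

[UZG]:[GUB] = -4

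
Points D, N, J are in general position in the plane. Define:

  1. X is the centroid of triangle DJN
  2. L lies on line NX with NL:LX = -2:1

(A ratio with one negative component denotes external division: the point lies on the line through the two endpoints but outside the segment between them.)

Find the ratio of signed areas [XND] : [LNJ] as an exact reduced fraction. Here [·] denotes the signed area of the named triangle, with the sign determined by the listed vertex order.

[XND]:[LNJ] = -1/2

Work in coordinates with D = (0, 0), N = (1, 0), J = (0, 1).
1. X is the centroid of triangle DJN ⇒ X = (1/3, 1/3)
2. L lies on line NX with NL:LX = -2:1 ⇒ L = (-1/3, 2/3)
2·[XND] = -1/3, 2·[LNJ] = 2/3
[XND]:[LNJ] = -1/3:2/3 = -1/2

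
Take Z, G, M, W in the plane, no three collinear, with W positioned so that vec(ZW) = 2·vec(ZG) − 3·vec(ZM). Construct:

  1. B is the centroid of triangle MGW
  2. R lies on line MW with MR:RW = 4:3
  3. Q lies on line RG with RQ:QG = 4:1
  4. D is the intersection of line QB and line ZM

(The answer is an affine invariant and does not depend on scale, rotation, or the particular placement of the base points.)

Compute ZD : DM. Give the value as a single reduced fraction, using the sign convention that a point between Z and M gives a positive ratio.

ZD:DM = -15/16

Work in coordinates with Z = (0, 0), G = (1, 0), M = (0, 1), W = (2, -3).
1. B is the centroid of triangle MGW ⇒ B = (1, -2/3)
2. R lies on line MW with MR:RW = 4:3 ⇒ R = (8/7, -9/7)
3. Q lies on line RG with RQ:QG = 4:1 ⇒ Q = (36/35, -9/35)
4. D is the intersection of line QB and line ZM ⇒ D = (0, -15)
D = Z + t·(M−Z) with t = -15, so ZD:DM = t:(1−t) = -15:16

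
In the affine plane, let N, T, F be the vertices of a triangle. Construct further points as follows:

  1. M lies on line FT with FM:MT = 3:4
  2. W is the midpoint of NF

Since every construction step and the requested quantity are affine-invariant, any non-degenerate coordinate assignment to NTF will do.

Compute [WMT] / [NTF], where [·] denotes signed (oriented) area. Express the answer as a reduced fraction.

Work in coordinates with N = (0, 0), T = (1, 0), F = (0, 1).
1. M lies on line FT with FM:MT = 3:4 ⇒ M = (3/7, 4/7)
2. W is the midpoint of NF ⇒ W = (0, 1/2)
2·[WMT] = -2/7, 2·[NTF] = 1
[WMT]:[NTF] = -2/7:1 = -2/7

[WMT]:[NTF] = -2/7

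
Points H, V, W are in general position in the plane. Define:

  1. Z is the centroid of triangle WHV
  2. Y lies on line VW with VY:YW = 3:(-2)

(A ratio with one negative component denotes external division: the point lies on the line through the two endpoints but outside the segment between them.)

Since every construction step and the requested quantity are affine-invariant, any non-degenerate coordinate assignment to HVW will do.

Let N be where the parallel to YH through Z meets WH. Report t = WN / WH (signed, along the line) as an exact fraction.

t = 1/6

Choose coordinates H = (0, 0), V = (1, 0), W = (0, 1).
1. Z is the centroid of triangle WHV ⇒ Z = (1/3, 1/3)
2. Y lies on line VW with VY:YW = 3:(-2) ⇒ Y = (-2, 3)
through Z parallel to YH: direction (2, -3); meets WH at N = (0, 5/6)
N = W + t·(H−W) with t = 1/6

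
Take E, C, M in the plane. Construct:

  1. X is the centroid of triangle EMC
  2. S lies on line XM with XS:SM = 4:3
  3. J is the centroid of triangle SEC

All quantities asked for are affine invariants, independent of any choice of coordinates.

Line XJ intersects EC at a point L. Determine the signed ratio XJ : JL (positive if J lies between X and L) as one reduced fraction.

Assign E = (0, 0), C = (1, 0), M = (0, 1) — the answer is frame-independent, so this choice is without loss of generality.
1. X is the centroid of triangle EMC ⇒ X = (1/3, 1/3)
2. S lies on line XM with XS:SM = 4:3 ⇒ S = (1/7, 5/7)
3. J is the centroid of triangle SEC ⇒ J = (8/21, 5/21)
line XJ meets EC at L = (1/2, 0)
J = X + t·(L−X) with t = 2/7, so XJ:JL = 2/7:5/7

XJ:JL = 2/5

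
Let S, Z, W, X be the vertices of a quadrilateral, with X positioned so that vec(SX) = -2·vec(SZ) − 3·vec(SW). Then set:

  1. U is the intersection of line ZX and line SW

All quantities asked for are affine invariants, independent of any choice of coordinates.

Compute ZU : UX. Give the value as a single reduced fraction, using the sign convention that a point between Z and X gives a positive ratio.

Work in coordinates with S = (0, 0), Z = (1, 0), W = (0, 1), X = (-2, -3).
1. U is the intersection of line ZX and line SW ⇒ U = (0, -1)
U = Z + t·(X−Z) with t = 1/3, so ZU:UX = t:(1−t) = 1/3:2/3

ZU:UX = 1/2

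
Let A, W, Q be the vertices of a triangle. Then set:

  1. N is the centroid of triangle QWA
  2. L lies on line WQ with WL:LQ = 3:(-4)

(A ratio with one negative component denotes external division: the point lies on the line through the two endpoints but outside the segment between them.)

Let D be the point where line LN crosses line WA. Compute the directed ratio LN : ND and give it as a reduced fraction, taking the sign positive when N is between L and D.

Assign A = (0, 0), W = (1, 0), Q = (0, 1) — the answer is frame-independent, so this choice is without loss of generality.
1. N is the centroid of triangle QWA ⇒ N = (1/3, 1/3)
2. L lies on line WQ with WL:LQ = 3:(-4) ⇒ L = (4, -3)
line LN meets WA at D = (7/10, 0)
N = L + t·(D−L) with t = 10/9, so LN:ND = 10/9:-1/9

LN:ND = -10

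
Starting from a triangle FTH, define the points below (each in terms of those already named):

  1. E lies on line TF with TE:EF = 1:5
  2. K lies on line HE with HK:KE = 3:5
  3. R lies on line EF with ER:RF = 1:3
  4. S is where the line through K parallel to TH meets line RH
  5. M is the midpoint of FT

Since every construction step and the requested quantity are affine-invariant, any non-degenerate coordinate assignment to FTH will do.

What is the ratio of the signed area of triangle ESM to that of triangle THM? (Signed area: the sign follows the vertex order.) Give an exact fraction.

[ESM]:[THM] = 5/9

Assign F = (0, 0), T = (1, 0), H = (0, 1) — the answer is frame-independent, so this choice is without loss of generality.
1. E lies on line TF with TE:EF = 1:5 ⇒ E = (5/6, 0)
2. K lies on line HE with HK:KE = 3:5 ⇒ K = (5/16, 5/8)
3. R lies on line EF with ER:RF = 1:3 ⇒ R = (5/8, 0)
4. S is where the line through K parallel to TH meets line RH ⇒ S = (5/48, 5/6)
5. M is the midpoint of FT ⇒ M = (1/2, 0)
2·[ESM] = 5/18, 2·[THM] = 1/2
[ESM]:[THM] = 5/18:1/2 = 5/9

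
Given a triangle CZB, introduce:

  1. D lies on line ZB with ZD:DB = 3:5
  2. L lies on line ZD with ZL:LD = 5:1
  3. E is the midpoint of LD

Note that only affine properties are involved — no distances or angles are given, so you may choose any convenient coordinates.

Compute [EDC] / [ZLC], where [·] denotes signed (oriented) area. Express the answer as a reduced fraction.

[EDC]:[ZLC] = 1/10

Work in coordinates with C = (0, 0), Z = (1, 0), B = (0, 1).
1. D lies on line ZB with ZD:DB = 3:5 ⇒ D = (5/8, 3/8)
2. L lies on line ZD with ZL:LD = 5:1 ⇒ L = (11/16, 5/16)
3. E is the midpoint of LD ⇒ E = (21/32, 11/32)
2·[EDC] = 1/32, 2·[ZLC] = 5/16
[EDC]:[ZLC] = 1/32:5/16 = 1/10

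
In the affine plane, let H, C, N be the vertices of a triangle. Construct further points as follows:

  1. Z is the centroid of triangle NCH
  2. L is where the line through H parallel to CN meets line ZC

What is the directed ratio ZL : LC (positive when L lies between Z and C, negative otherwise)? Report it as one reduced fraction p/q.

Set H = (0, 0), C = (1, 0), N = (0, 1); any affine frame gives the same invariant.
1. Z is the centroid of triangle NCH ⇒ Z = (1/3, 1/3)
2. L is where the line through H parallel to CN meets line ZC ⇒ L = (-1, 1)
L = Z + t·(C−Z) with t = -2, so ZL:LC = t:(1−t) = -2:3

ZL:LC = -2/3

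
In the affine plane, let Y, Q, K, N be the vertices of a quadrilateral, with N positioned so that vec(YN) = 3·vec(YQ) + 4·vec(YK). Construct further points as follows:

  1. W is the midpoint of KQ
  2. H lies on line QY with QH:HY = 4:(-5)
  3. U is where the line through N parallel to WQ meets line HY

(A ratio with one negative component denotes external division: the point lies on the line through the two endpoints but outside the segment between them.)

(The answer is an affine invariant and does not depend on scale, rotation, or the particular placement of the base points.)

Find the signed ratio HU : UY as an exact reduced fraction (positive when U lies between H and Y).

Set Y = (0, 0), Q = (1, 0), K = (0, 1), N = (3, 4); any affine frame gives the same invariant.
1. W is the midpoint of KQ ⇒ W = (1/2, 1/2)
2. H lies on line QY with QH:HY = 4:(-5) ⇒ H = (5, 0)
3. U is where the line through N parallel to WQ meets line HY ⇒ U = (7, 0)
U = H + t·(Y−H) with t = -2/5, so HU:UY = t:(1−t) = -2/5:7/5

HU:UY = -2/7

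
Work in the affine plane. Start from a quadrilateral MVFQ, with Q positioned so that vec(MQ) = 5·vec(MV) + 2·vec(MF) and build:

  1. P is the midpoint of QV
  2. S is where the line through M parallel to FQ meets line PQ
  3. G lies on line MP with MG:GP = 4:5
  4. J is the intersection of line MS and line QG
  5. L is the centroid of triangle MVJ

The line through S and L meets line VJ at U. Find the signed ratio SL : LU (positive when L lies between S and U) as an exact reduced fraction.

SL:LU = -29/4

Work in coordinates with M = (0, 0), V = (1, 0), F = (0, 1), Q = (5, 2).
1. P is the midpoint of QV ⇒ P = (3, 1)
2. S is where the line through M parallel to FQ meets line PQ ⇒ S = (5/3, 1/3)
3. G lies on line MP with MG:GP = 4:5 ⇒ G = (4/3, 4/9)
4. J is the intersection of line MS and line QG ⇒ J = (20/37, 4/37)
5. L is the centroid of triangle MVJ ⇒ L = (19/37, 4/111)
line SL meets VJ at U = (2165/3219, 248/3219)
L = S + t·(U−S) with t = 29/25, so SL:LU = 29/25:-4/25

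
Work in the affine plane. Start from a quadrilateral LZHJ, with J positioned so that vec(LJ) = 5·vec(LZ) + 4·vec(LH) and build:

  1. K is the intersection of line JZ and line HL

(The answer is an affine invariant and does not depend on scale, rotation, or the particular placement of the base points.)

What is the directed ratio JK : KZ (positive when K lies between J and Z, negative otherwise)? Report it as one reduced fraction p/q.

Choose coordinates L = (0, 0), Z = (1, 0), H = (0, 1), J = (5, 4).
1. K is the intersection of line JZ and line HL ⇒ K = (0, -1)
K = J + t·(Z−J) with t = 5/4, so JK:KZ = t:(1−t) = 5/4:-1/4

JK:KZ = -5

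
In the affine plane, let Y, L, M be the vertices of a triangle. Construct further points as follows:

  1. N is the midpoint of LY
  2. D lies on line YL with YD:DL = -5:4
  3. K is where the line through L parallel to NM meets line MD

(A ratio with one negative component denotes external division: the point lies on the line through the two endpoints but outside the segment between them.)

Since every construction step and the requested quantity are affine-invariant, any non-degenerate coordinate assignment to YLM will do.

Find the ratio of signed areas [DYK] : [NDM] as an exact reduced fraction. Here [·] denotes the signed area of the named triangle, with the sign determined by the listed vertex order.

[DYK]:[NDM] = -80/81

Choose coordinates Y = (0, 0), L = (1, 0), M = (0, 1).
1. N is the midpoint of LY ⇒ N = (1/2, 0)
2. D lies on line YL with YD:DL = -5:4 ⇒ D = (5, 0)
3. K is where the line through L parallel to NM meets line MD ⇒ K = (5/9, 8/9)
2·[DYK] = -40/9, 2·[NDM] = 9/2
[DYK]:[NDM] = -40/9:9/2 = -80/81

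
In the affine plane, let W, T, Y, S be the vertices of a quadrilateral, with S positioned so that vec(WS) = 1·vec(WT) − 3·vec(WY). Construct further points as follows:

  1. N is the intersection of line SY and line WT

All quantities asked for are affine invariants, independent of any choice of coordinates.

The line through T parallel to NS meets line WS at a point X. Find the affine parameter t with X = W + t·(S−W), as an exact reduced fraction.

Assign W = (0, 0), T = (1, 0), Y = (0, 1), S = (1, -3) — the answer is frame-independent, so this choice is without loss of generality.
1. N is the intersection of line SY and line WT ⇒ N = (1/4, 0)
through T parallel to NS: direction (3/4, -3); meets WS at X = (4, -12)
X = W + t·(S−W) with t = 4

t = 4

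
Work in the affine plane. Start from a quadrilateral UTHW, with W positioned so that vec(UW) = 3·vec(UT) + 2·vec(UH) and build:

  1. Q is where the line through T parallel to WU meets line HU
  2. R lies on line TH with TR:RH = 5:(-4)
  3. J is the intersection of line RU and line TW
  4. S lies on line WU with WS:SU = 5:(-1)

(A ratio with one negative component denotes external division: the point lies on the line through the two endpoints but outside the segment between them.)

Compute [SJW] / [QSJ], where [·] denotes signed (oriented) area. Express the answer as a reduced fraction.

Set U = (0, 0), T = (1, 0), H = (0, 1), W = (3, 2); any affine frame gives the same invariant.
1. Q is where the line through T parallel to WU meets line HU ⇒ Q = (0, -2/3)
2. R lies on line TH with TR:RH = 5:(-4) ⇒ R = (-4, 5)
3. J is the intersection of line RU and line TW ⇒ J = (4/9, -5/9)
4. S lies on line WU with WS:SU = 5:(-1) ⇒ S = (-3/4, -1/2)
2·[SJW] = 115/36, 2·[QSJ] = -17/108
[SJW]:[QSJ] = 115/36:-17/108 = -345/17

[SJW]:[QSJ] = -345/17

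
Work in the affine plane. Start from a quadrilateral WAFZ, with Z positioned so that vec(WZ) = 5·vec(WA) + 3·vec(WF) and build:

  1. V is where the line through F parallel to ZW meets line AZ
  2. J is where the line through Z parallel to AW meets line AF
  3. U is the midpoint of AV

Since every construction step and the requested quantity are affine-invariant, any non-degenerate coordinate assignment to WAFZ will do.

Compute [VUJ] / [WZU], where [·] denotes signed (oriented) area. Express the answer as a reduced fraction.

Assign W = (0, 0), A = (1, 0), F = (0, 1), Z = (5, 3) — the answer is frame-independent, so this choice is without loss of generality.
1. V is where the line through F parallel to ZW meets line AZ ⇒ V = (35/3, 8)
2. J is where the line through Z parallel to AW meets line AF ⇒ J = (-2, 3)
3. U is the midpoint of AV ⇒ U = (19/3, 4)
2·[VUJ] = -28, 2·[WZU] = 1
[VUJ]:[WZU] = -28:1 = -28

[VUJ]:[WZU] = -28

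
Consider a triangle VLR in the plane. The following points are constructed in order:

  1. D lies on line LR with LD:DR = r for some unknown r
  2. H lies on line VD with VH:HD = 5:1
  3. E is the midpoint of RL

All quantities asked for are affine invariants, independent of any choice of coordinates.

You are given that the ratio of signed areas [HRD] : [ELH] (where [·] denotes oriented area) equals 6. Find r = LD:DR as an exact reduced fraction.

Set V = (0, 0), L = (1, 0), R = (0, 1); any affine frame gives the same invariant.
1. With LD:DR = r, write λ = r/(r+1) so D = L + λ·(R−L); D is affine-linear in λ
2. H lies on line VD with VH:HD = 5:1 ⇒ H is an affine combination of earlier points and hence also affine-linear in λ
3. E is the midpoint of RL ⇒ E = (1/2, 1/2)
Every point depending on D is an affine combination of D and λ-independent points, so each such coordinate is linear in λ; the λ² term in each signed area is a multiple of (R−L)×(R−L) = 0, so 2·[HRD] and 2·[ELH] are each linear in λ. Evaluating at λ=0 and λ=1:
  2·[HRD] = 1/6·λ − 1/6,   2·[ELH] = -1/12
So [HRD]:[ELH] = (1/6·λ − 1/6) / (-1/12). Setting this equal to 6:
  1/6·λ − 1/6 = 6·(-1/12)  ⇒  λ = -2
Then r = λ/(1−λ) = (-2)/(3) = -2/3. Check: with r = -2/3, D = (3, -2) and [HRD]:[ELH] = 6 as required.

r = -2/3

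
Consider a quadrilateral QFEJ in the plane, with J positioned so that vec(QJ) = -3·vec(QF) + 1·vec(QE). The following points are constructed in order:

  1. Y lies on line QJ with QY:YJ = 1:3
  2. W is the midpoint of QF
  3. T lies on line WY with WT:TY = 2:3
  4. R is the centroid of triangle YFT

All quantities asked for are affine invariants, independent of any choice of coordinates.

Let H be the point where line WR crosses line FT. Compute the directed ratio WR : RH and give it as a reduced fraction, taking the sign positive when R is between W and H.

Choose coordinates Q = (0, 0), F = (1, 0), E = (0, 1), J = (-3, 1).
1. Y lies on line QJ with QY:YJ = 1:3 ⇒ Y = (-3/4, 1/4)
2. W is the midpoint of QF ⇒ W = (1/2, 0)
3. T lies on line WY with WT:TY = 2:3 ⇒ T = (0, 1/10)
4. R is the centroid of triangle YFT ⇒ R = (1/12, 7/60)
line WR meets FT at H = (2/9, 7/90)
R = W + t·(H−W) with t = 3/2, so WR:RH = 3/2:-1/2

WR:RH = -3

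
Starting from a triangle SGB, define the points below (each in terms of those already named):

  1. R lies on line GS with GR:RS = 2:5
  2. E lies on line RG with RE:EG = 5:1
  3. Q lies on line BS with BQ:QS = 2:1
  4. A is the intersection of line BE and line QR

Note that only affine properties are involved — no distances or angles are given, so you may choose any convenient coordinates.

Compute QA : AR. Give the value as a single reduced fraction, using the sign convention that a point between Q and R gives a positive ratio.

Assign S = (0, 0), G = (1, 0), B = (0, 1) — the answer is frame-independent, so this choice is without loss of generality.
1. R lies on line GS with GR:RS = 2:5 ⇒ R = (5/7, 0)
2. E lies on line RG with RE:EG = 5:1 ⇒ E = (20/21, 0)
3. Q lies on line BS with BQ:QS = 2:1 ⇒ Q = (0, 1/3)
4. A is the intersection of line BE and line QR ⇒ A = (8/7, -1/5)
A = Q + t·(R−Q) with t = 8/5, so QA:AR = t:(1−t) = 8/5:-3/5

QA:AR = -8/3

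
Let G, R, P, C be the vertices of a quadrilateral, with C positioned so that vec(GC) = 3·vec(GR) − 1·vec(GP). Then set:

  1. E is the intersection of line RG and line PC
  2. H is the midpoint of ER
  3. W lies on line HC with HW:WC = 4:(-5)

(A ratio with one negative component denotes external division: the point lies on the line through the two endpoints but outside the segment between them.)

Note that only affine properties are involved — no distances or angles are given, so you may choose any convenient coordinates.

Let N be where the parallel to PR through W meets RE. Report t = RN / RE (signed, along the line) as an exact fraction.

t = -11/2

Choose coordinates G = (0, 0), R = (1, 0), P = (0, 1), C = (3, -1).
1. E is the intersection of line RG and line PC ⇒ E = (3/2, 0)
2. H is the midpoint of ER ⇒ H = (5/4, 0)
3. W lies on line HC with HW:WC = 4:(-5) ⇒ W = (-23/4, 4)
through W parallel to PR: direction (1, -1); meets RE at N = (-7/4, 0)
N = R + t·(E−R) with t = -11/2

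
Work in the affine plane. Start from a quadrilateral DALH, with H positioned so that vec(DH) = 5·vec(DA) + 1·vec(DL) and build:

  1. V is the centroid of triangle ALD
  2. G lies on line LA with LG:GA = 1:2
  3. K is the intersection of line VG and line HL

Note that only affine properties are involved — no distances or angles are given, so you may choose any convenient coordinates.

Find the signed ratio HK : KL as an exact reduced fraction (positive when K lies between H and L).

Assign D = (0, 0), A = (1, 0), L = (0, 1), H = (5, 1) — the answer is frame-independent, so this choice is without loss of generality.
1. V is the centroid of triangle ALD ⇒ V = (1/3, 1/3)
2. G lies on line LA with LG:GA = 1:2 ⇒ G = (1/3, 2/3)
3. K is the intersection of line VG and line HL ⇒ K = (1/3, 1)
K = H + t·(L−H) with t = 14/15, so HK:KL = t:(1−t) = 14/15:1/15

HK:KL = 14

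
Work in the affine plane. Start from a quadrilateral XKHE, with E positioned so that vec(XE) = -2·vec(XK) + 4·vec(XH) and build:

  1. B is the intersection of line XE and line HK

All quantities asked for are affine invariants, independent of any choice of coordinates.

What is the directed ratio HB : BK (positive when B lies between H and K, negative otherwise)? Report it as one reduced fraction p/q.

Assign X = (0, 0), K = (1, 0), H = (0, 1), E = (-2, 4) — the answer is frame-independent, so this choice is without loss of generality.
1. B is the intersection of line XE and line HK ⇒ B = (-1, 2)
B = H + t·(K−H) with t = -1, so HB:BK = t:(1−t) = -1:2

HB:BK = -1/2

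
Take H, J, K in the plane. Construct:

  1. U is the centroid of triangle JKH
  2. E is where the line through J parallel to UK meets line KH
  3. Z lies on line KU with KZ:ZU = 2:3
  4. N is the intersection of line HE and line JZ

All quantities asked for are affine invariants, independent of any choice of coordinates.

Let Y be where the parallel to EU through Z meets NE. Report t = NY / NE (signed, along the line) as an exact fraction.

t = 12/25

Choose coordinates H = (0, 0), J = (1, 0), K = (0, 1).
1. U is the centroid of triangle JKH ⇒ U = (1/3, 1/3)
2. E is where the line through J parallel to UK meets line KH ⇒ E = (0, 2)
3. Z lies on line KU with KZ:ZU = 2:3 ⇒ Z = (2/15, 11/15)
4. N is the intersection of line HE and line JZ ⇒ N = (0, 11/13)
through Z parallel to EU: direction (1/3, -5/3); meets NE at Y = (0, 7/5)
Y = N + t·(E−N) with t = 12/25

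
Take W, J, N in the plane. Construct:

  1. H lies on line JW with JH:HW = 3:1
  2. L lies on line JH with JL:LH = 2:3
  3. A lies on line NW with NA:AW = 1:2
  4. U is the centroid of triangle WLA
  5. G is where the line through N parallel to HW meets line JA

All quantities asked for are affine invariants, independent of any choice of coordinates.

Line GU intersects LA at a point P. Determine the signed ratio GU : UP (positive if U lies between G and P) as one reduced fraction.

GU:UP = -5/14

Assign W = (0, 0), J = (1, 0), N = (0, 1) — the answer is frame-independent, so this choice is without loss of generality.
1. H lies on line JW with JH:HW = 3:1 ⇒ H = (1/4, 0)
2. L lies on line JH with JL:LH = 2:3 ⇒ L = (7/10, 0)
3. A lies on line NW with NA:AW = 1:2 ⇒ A = (0, 2/3)
4. U is the centroid of triangle WLA ⇒ U = (7/30, 2/9)
5. G is where the line through N parallel to HW meets line JA ⇒ G = (-1/2, 1)
line GU meets LA at P = (-91/50, 12/5)
U = G + t·(P−G) with t = -5/9, so GU:UP = -5/9:14/9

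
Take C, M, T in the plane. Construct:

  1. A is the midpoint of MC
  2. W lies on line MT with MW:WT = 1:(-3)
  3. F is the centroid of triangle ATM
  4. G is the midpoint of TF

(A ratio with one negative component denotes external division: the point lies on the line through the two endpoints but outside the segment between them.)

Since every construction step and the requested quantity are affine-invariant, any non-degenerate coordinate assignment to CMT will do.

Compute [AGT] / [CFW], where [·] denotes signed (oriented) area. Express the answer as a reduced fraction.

Assign C = (0, 0), M = (1, 0), T = (0, 1) — the answer is frame-independent, so this choice is without loss of generality.
1. A is the midpoint of MC ⇒ A = (1/2, 0)
2. W lies on line MT with MW:WT = 1:(-3) ⇒ W = (3/2, -1/2)
3. F is the centroid of triangle ATM ⇒ F = (1/2, 1/3)
4. G is the midpoint of TF ⇒ G = (1/4, 2/3)
2·[AGT] = 1/12, 2·[CFW] = -3/4
[AGT]:[CFW] = 1/12:-3/4 = -1/9

[AGT]:[CFW] = -1/9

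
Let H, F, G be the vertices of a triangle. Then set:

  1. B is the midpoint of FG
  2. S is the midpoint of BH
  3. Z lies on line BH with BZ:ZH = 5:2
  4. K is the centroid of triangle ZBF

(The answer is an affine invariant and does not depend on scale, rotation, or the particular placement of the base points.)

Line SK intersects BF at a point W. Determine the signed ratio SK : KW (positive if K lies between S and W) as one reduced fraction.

SK:KW = 11/10

Choose coordinates H = (0, 0), F = (1, 0), G = (0, 1).
1. B is the midpoint of FG ⇒ B = (1/2, 1/2)
2. S is the midpoint of BH ⇒ S = (1/4, 1/4)
3. Z lies on line BH with BZ:ZH = 5:2 ⇒ Z = (1/7, 1/7)
4. K is the centroid of triangle ZBF ⇒ K = (23/42, 3/14)
line SK meets BF at W = (9/11, 2/11)
K = S + t·(W−S) with t = 11/21, so SK:KW = 11/21:10/21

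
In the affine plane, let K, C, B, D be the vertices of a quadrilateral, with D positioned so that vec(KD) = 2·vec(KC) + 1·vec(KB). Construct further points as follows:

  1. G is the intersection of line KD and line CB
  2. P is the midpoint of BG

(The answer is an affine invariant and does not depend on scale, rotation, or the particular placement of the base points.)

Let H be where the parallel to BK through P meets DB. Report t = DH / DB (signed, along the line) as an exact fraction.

t = 5/6

Work in coordinates with K = (0, 0), C = (1, 0), B = (0, 1), D = (2, 1).
1. G is the intersection of line KD and line CB ⇒ G = (2/3, 1/3)
2. P is the midpoint of BG ⇒ P = (1/3, 2/3)
through P parallel to BK: direction (0, -1); meets DB at H = (1/3, 1)
H = D + t·(B−D) with t = 5/6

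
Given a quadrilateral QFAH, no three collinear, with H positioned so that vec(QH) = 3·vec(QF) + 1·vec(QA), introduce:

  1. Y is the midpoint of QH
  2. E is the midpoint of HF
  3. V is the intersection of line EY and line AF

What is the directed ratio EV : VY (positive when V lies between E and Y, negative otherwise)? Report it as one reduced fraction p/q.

Work in coordinates with Q = (0, 0), F = (1, 0), A = (0, 1), H = (3, 1).
1. Y is the midpoint of QH ⇒ Y = (3/2, 1/2)
2. E is the midpoint of HF ⇒ E = (2, 1/2)
3. V is the intersection of line EY and line AF ⇒ V = (1/2, 1/2)
V = E + t·(Y−E) with t = 3, so EV:VY = t:(1−t) = 3:-2

EV:VY = -3/2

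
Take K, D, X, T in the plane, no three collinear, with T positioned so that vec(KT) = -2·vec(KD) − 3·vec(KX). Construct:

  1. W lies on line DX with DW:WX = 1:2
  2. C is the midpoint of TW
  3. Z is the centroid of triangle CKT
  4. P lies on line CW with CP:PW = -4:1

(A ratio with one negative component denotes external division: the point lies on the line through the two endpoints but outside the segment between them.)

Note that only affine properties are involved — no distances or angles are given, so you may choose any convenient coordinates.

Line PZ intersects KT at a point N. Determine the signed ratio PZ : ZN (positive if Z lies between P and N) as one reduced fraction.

PZ:ZN = 6

Choose coordinates K = (0, 0), D = (1, 0), X = (0, 1), T = (-2, -3).
1. W lies on line DX with DW:WX = 1:2 ⇒ W = (2/3, 1/3)
2. C is the midpoint of TW ⇒ C = (-2/3, -4/3)
3. Z is the centroid of triangle CKT ⇒ Z = (-8/9, -13/9)
4. P lies on line CW with CP:PW = -4:1 ⇒ P = (10/9, 8/9)
line PZ meets KT at N = (-11/9, -11/6)
Z = P + t·(N−P) with t = 6/7, so PZ:ZN = 6/7:1/7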